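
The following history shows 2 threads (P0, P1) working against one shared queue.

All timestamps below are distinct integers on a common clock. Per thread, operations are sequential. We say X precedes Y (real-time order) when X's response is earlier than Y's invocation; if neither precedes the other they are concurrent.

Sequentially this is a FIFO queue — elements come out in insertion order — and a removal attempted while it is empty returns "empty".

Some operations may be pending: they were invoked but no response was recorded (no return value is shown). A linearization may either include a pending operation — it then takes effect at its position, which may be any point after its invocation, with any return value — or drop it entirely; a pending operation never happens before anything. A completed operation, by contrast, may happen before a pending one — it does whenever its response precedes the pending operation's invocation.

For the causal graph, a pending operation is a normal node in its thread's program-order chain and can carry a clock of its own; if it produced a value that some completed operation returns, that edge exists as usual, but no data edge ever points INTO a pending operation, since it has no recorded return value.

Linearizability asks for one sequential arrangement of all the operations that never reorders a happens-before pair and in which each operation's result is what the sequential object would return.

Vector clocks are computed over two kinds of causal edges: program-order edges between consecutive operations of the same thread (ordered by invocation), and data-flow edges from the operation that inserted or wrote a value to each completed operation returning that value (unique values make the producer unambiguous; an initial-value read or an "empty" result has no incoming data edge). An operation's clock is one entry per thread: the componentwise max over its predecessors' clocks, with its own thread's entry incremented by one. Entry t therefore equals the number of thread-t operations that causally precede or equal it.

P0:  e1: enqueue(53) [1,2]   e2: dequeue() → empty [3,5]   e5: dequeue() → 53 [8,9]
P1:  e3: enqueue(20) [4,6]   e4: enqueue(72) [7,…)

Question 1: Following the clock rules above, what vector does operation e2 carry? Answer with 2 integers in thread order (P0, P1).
(2, 0)

VC(e3, invoked at 4): no causal predecessors; +1 on P1 → (0, 1)
VC(e1, invoked at 1): no causal predecessors; +1 on P0 → (1, 0)
VC(e4, invoked at 7): max of VC(e3)=(0, 1), then +1 on thread P1 → (0, 2)
VC(e2, invoked at 3): max of VC(e1)=(1, 0), then +1 on thread P0 → (2, 0)
VC(e5, invoked at 8): max of VC(e1)=(1, 0), VC(e2)=(2, 0), then +1 on thread P0 → (3, 0)
target: VC(e2) = (2, 0)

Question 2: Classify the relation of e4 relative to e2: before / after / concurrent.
after

e4 spans [7,…), e2 spans [3,5]
resp(e2)=5 < inv(e4)=7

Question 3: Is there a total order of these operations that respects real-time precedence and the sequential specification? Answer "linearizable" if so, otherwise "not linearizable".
not linearizable

prefix check: 1..4 passes, 1..5 fails once e2's time-5 response joins
the completed operations (2 total) allow one real-time order; the queue replay rejects it
no escape via the 1 pending operation (e3): every completion choice fails
take e1, e2 (pending dropped): step 2 already fails, because e2 dequeue() → empty cannot occur there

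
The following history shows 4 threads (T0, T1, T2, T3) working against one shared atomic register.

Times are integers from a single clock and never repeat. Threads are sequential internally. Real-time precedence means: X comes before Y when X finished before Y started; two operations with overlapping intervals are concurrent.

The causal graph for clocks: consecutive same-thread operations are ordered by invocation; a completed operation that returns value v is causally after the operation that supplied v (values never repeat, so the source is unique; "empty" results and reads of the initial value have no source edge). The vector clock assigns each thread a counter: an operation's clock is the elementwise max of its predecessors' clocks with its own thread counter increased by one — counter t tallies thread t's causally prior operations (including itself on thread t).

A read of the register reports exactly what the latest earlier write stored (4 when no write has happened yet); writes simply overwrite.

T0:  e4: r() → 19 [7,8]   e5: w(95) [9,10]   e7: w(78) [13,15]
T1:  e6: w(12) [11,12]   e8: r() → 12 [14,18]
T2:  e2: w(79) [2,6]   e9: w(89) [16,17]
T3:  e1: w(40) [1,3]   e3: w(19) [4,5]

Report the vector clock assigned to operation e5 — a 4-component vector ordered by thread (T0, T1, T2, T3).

root op e1, invoked 1: fresh clock plus T3's own tick → (0, 0, 0, 1)
root op e2, invoked 2: fresh clock plus T2's own tick → (0, 0, 1, 0)
root op e6, invoked 11: fresh clock plus T1's own tick → (0, 1, 0, 0)
merge at e3 (invoked 4): VC(e1)=(0, 0, 0, 1), own-thread bump on T3 → (0, 0, 0, 2)
merge at e9 (invoked 16): VC(e2)=(0, 0, 1, 0), own-thread bump on T2 → (0, 0, 2, 0)
merge at e8 (invoked 14): VC(e6)=(0, 1, 0, 0), own-thread bump on T1 → (0, 2, 0, 0)
merge at e4 (invoked 7): VC(e3)=(0, 0, 0, 2), own-thread bump on T0 → (1, 0, 0, 2)
merge at e5 (invoked 9): VC(e4)=(1, 0, 0, 2), own-thread bump on T0 → (2, 0, 0, 2)
merge at e7 (invoked 13): VC(e5)=(2, 0, 0, 2), own-thread bump on T0 → (3, 0, 0, 2)
target: VC(e5) = (2, 0, 0, 2)

(2, 0, 0, 2)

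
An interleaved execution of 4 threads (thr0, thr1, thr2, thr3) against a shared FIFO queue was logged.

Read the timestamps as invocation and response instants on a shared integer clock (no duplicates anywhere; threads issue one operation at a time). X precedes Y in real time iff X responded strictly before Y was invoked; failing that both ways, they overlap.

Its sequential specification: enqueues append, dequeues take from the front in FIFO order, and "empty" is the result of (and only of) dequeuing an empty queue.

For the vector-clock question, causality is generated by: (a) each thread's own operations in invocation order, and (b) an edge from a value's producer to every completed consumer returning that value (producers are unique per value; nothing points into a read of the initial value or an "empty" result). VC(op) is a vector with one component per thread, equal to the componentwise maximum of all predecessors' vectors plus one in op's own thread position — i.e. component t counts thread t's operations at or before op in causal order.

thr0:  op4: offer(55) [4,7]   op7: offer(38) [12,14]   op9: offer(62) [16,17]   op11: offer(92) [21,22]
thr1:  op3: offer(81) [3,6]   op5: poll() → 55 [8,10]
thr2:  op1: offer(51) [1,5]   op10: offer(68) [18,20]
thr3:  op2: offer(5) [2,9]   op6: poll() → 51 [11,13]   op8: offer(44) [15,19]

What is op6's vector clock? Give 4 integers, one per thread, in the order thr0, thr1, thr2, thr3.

(0, 0, 1, 2)

root op op2, invoked 2: fresh clock plus thr3's own tick → (0, 0, 0, 1)
root op op1, invoked 1: fresh clock plus thr2's own tick → (0, 0, 1, 0)
root op op3, invoked 3: fresh clock plus thr1's own tick → (0, 1, 0, 0)
root op op4, invoked 4: fresh clock plus thr0's own tick → (1, 0, 0, 0)
invoked at 18, op10 merges VC(op1)=(0, 0, 1, 0) and bumps thr2's slot → (0, 0, 2, 0)
invoked at 12, op7 merges VC(op4)=(1, 0, 0, 0) and bumps thr0's slot → (2, 0, 0, 0)
invoked at 11, op6 merges VC(op1)=(0, 0, 1, 0), VC(op2)=(0, 0, 0, 1) and bumps thr3's slot → (0, 0, 1, 2)
invoked at 8, op5 merges VC(op3)=(0, 1, 0, 0), VC(op4)=(1, 0, 0, 0) and bumps thr1's slot → (1, 2, 0, 0)
invoked at 16, op9 merges VC(op7)=(2, 0, 0, 0) and bumps thr0's slot → (3, 0, 0, 0)
invoked at 15, op8 merges VC(op6)=(0, 0, 1, 2) and bumps thr3's slot → (0, 0, 1, 3)
invoked at 21, op11 merges VC(op9)=(3, 0, 0, 0) and bumps thr0's slot → (4, 0, 0, 0)
target: VC(op6) = (0, 0, 1, 2)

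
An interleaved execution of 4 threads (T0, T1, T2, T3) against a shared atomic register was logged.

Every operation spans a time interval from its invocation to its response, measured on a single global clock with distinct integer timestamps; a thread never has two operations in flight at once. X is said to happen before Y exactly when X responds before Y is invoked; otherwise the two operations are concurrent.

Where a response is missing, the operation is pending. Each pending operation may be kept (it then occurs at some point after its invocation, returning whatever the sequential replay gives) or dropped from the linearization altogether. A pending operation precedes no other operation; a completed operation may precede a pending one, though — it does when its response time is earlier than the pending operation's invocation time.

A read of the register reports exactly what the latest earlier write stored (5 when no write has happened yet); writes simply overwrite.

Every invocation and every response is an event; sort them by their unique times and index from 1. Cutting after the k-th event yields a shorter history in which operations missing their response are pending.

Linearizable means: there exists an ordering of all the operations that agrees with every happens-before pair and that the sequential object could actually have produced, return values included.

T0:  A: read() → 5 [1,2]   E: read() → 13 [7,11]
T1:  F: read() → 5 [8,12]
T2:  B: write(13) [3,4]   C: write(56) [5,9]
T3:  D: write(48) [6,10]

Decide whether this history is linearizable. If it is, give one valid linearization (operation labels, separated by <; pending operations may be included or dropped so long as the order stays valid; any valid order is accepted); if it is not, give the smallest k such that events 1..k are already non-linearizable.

not linearizable — minimal violating prefix: 12 events

cut after 11 events: linearizable; cut after 12 events (F responds, time 12): not linearizable
the 6 completed operations admit 24 real-time orders; each fails the atomic register replay
take A, B, C, D, E, F: step 5 already fails, because E read() → 13 cannot occur there
take A, B, C, D, F, E: step 5 already fails, because F read() → 5 cannot occur there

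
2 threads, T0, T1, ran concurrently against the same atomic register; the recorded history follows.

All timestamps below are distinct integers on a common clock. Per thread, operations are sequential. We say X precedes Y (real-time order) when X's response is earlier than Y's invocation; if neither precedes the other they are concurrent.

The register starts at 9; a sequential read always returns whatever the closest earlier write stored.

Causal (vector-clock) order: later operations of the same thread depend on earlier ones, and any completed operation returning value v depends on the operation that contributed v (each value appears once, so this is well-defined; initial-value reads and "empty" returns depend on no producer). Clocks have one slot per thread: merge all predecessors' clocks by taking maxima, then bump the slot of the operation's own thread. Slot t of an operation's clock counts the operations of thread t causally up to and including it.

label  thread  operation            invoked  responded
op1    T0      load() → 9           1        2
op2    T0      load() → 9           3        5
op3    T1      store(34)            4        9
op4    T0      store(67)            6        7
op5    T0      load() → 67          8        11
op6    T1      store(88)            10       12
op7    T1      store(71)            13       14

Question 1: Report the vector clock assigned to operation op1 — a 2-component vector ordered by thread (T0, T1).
(1, 0)

no predecessors for op3 (invoked 4): T1 increments from zero → (0, 1)
no predecessors for op1 (invoked 1): T0 increments from zero → (1, 0)
op6 (invocation 10): componentwise max over VC(op3)=(0, 1), +1 at T1, giving (0, 2)
op2 (invocation 3): componentwise max over VC(op1)=(1, 0), +1 at T0, giving (2, 0)
op7 (invocation 13): componentwise max over VC(op6)=(0, 2), +1 at T1, giving (0, 3)
op4 (invocation 6): componentwise max over VC(op2)=(2, 0), +1 at T0, giving (3, 0)
op5 (invocation 8): componentwise max over VC(op4)=(3, 0), +1 at T0, giving (4, 0)
target: VC(op1) = (1, 0)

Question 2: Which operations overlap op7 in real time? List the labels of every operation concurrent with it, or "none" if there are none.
none

op7 runs from 13 to 14; window-overlapping ops are concurrent
op1 [1,2]: before
op2 [3,5]: before
op3 [4,9]: before
op4 [6,7]: before
op5 [8,11]: before
op6 [10,12]: before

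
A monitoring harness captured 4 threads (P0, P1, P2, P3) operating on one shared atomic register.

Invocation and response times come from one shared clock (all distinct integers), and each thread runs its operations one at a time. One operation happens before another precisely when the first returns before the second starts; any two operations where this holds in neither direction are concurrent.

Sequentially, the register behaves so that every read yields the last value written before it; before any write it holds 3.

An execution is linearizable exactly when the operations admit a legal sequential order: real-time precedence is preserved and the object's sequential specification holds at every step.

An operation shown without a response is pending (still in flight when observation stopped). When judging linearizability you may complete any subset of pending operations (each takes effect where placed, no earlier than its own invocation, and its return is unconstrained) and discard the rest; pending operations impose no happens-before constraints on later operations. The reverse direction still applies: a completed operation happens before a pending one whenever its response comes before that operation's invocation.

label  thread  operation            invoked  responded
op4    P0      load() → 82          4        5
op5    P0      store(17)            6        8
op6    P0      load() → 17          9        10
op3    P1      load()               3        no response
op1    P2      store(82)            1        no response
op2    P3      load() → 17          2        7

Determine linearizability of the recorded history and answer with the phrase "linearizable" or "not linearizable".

linearizable

witness order: op1, op3, op4, op5, op2, op6
1. op1 store(82) (pending, included), leaving value 82
2. op3 load() (pending, included), leaving value 82
3. op4 load() → 82, leaving value 82
4. op5 store(17), leaving value 17
5. op2 load() → 17, leaving value 17
6. op6 load() → 17, leaving value 17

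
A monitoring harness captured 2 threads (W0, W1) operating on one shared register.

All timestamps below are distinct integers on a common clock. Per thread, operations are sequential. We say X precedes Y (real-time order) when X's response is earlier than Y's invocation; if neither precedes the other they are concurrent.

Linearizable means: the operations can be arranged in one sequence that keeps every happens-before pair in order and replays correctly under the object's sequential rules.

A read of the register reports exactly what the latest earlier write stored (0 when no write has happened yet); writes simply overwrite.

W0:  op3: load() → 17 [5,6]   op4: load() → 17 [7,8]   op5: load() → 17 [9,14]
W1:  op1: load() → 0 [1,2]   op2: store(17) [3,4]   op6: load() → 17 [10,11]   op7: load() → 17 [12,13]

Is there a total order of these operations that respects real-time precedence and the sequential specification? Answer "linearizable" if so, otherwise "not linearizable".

one valid linearization: op1, op2, op3, op4, op5, op6, op7
1. op1 load() → 0, leaving value 0
2. op2 store(17), leaving value 17
3. op3 load() → 17, leaving value 17
4. op4 load() → 17, leaving value 17
5. op5 load() → 17, leaving value 17
6. op6 load() → 17, leaving value 17
7. op7 load() → 17, leaving value 17

linearizable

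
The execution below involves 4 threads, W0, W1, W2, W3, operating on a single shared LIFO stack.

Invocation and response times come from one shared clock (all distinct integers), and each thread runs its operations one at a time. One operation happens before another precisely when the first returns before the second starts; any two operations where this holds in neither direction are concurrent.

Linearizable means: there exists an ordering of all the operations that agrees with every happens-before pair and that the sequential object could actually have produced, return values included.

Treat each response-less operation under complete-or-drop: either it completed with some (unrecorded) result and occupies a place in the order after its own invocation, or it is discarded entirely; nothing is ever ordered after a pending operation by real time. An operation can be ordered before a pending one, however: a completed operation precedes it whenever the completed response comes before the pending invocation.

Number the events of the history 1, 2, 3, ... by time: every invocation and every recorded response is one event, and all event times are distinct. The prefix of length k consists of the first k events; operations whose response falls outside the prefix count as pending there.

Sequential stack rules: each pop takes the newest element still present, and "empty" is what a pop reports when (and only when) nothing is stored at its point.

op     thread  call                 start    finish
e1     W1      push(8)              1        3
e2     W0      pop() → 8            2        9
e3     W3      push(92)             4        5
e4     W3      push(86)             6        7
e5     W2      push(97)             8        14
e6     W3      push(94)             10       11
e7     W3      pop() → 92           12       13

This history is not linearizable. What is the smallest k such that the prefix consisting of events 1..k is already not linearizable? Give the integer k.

events 1..12 are still linearizable — one witness is e1, e2, e3, e4, e5, e6:
1. e1 push(8), leaving stack <8>
2. e2 pop() → 8, leaving stack <>
3. e3 push(92), leaving stack <92>
4. e4 push(86), leaving stack <92,86>
5. e5 push(97) (pending, included), leaving stack <92,86,97>
6. e6 push(94), leaving stack <92,86,97,94>
include event 13 — e7 responding at 13 — and every candidate order breaks
every completion of the 1 pending operation (e5) was checked; none linearizes
take e1, e2, e3, e4, e6, e7 (pending dropped): step 6 already fails, because e7 pop() → 92 cannot occur there
take e1, e3, e2, e4, e6, e7 (pending dropped): step 3 already fails, because e2 pop() → 8 cannot occur there

13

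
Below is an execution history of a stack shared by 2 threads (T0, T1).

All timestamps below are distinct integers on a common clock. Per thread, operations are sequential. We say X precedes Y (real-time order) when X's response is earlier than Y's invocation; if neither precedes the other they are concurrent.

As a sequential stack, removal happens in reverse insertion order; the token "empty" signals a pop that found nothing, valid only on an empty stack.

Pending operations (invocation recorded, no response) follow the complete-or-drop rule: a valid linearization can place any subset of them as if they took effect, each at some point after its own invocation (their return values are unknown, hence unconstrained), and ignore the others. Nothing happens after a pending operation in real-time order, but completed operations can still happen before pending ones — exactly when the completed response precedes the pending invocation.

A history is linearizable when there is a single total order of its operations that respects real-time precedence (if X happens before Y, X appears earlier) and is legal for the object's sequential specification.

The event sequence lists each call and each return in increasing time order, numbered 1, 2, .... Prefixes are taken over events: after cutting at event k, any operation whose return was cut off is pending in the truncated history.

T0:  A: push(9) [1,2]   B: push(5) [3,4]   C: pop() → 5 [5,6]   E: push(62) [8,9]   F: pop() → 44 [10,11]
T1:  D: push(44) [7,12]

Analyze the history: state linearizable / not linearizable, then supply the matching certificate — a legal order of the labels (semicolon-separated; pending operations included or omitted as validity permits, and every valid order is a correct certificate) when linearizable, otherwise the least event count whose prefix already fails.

linearizable — witness: A; B; C; E; D; F

1. A push(9), leaving stack <9>
2. B push(5), leaving stack <9,5>
3. C pop() → 5, leaving stack <9>
4. E push(62), leaving stack <9,62>
5. D push(44), leaving stack <9,62,44>
6. F pop() → 44, leaving stack <9,62>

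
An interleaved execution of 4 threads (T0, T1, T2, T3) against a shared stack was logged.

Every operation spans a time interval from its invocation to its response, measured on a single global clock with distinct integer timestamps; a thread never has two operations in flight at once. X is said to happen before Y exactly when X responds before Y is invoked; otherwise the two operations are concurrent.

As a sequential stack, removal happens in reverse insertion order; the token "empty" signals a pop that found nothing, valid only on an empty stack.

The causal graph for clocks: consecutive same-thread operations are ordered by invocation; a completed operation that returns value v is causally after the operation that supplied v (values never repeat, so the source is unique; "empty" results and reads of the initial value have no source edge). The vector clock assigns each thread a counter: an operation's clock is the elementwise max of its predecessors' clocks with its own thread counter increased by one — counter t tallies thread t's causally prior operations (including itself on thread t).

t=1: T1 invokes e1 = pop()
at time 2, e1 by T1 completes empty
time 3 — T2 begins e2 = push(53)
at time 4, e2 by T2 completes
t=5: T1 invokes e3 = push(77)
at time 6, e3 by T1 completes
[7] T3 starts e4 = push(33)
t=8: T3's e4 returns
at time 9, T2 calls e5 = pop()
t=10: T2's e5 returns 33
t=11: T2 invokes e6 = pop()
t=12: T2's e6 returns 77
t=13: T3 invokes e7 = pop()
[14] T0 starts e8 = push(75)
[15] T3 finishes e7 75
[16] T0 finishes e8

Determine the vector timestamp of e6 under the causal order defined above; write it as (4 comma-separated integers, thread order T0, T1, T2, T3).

(0, 2, 3, 1)

e4 (invocation 7): nothing precedes it; T3's component alone gives (0, 0, 0, 1)
e2 (invocation 3): nothing precedes it; T2's component alone gives (0, 0, 1, 0)
e1 (invocation 1): nothing precedes it; T1's component alone gives (0, 1, 0, 0)
e8 (invocation 14): nothing precedes it; T0's component alone gives (1, 0, 0, 0)
invoked at 5, e3 merges VC(e1)=(0, 1, 0, 0) and bumps T1's slot → (0, 2, 0, 0)
invoked at 9, e5 merges VC(e2)=(0, 0, 1, 0), VC(e4)=(0, 0, 0, 1) and bumps T2's slot → (0, 0, 2, 1)
invoked at 13, e7 merges VC(e4)=(0, 0, 0, 1), VC(e8)=(1, 0, 0, 0) and bumps T3's slot → (1, 0, 0, 2)
invoked at 11, e6 merges VC(e3)=(0, 2, 0, 0), VC(e5)=(0, 0, 2, 1) and bumps T2's slot → (0, 2, 3, 1)
target: VC(e6) = (0, 2, 3, 1)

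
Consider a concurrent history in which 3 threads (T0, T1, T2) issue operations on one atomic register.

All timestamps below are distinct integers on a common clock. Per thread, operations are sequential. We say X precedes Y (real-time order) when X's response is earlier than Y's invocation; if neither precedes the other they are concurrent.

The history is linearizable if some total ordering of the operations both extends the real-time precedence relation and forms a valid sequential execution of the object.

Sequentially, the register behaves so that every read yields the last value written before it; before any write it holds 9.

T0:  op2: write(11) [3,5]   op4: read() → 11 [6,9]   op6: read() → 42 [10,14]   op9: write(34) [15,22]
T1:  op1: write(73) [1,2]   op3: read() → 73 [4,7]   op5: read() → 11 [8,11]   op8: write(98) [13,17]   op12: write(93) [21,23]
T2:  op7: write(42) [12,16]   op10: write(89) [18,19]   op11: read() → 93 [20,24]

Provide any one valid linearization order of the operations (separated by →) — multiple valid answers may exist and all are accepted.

1. op1 write(73), leaving value 73
2. op3 read() → 73, leaving value 73
3. op2 write(11), leaving value 11
4. op4 read() → 11, leaving value 11
5. op5 read() → 11, leaving value 11
6. op7 write(42), leaving value 42
7. op6 read() → 42, leaving value 42
8. op8 write(98), leaving value 98
9. op9 write(34), leaving value 34
10. op10 write(89), leaving value 89
11. op12 write(93), leaving value 93
12. op11 read() → 93, leaving value 93

op1 → op3 → op2 → op4 → op5 → op7 → op6 → op8 → op9 → op10 → op12 → op11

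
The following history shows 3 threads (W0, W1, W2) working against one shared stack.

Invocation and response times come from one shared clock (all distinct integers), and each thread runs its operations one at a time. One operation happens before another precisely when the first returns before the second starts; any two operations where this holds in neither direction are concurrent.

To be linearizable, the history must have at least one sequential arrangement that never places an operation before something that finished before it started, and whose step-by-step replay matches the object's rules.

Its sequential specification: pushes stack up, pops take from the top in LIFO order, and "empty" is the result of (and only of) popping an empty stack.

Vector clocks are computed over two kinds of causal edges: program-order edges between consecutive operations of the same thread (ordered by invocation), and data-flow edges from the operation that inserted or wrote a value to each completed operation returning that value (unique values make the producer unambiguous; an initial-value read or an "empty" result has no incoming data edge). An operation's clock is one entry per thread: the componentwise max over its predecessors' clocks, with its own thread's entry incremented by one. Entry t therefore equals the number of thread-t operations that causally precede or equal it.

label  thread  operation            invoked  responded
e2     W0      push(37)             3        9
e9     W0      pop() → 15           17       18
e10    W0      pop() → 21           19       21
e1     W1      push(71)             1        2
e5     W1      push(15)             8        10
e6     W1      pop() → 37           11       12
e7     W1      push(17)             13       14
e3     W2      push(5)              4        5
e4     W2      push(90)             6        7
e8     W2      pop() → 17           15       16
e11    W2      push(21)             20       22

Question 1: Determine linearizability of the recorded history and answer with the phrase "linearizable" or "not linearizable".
a witness: e1, e3, e4, e5, e2, e6, e7, e8, e9, e11, e10
after step 1 (e1 push(71)): stack <71>
after step 2 (e3 push(5)): stack <71,5>
after step 3 (e4 push(90)): stack <71,5,90>
after step 4 (e5 push(15)): stack <71,5,90,15>
after step 5 (e2 push(37)): stack <71,5,90,15,37>
after step 6 (e6 pop() → 37): stack <71,5,90,15>
after step 7 (e7 push(17)): stack <71,5,90,15,17>
after step 8 (e8 pop() → 17): stack <71,5,90,15>
after step 9 (e9 pop() → 15): stack <71,5,90>
after step 10 (e11 push(21)): stack <71,5,90,21>
after step 11 (e10 pop() → 21): stack <71,5,90>

linearizable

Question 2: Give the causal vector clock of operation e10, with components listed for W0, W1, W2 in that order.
Answer: (3, 4, 4)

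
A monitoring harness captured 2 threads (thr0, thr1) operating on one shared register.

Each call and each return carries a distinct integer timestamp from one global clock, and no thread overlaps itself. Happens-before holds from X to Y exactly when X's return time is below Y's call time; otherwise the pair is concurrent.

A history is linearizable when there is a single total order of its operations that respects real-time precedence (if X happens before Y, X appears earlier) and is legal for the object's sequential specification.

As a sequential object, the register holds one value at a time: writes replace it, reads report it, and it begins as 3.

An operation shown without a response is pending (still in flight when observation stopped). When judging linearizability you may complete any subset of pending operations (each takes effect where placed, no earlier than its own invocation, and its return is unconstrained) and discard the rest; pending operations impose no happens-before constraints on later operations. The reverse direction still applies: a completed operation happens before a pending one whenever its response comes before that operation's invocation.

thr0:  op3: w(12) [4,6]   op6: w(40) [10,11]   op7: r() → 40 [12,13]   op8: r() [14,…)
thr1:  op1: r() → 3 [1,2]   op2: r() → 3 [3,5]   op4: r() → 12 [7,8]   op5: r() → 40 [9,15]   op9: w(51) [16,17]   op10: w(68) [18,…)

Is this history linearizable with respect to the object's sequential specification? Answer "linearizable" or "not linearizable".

a witness: op1, op2, op3, op4, op6, op5, op7, op8, op9
step 1: op1 r() → 3 — value 3
step 2: op2 r() → 3 — value 3
step 3: op3 w(12) — value 12
step 4: op4 r() → 12 — value 12
step 5: op6 w(40) — value 40
step 6: op5 r() → 40 — value 40
step 7: op7 r() → 40 — value 40
step 8: op8 r() (pending, included) — value 40
step 9: op9 w(51) — value 51

linearizable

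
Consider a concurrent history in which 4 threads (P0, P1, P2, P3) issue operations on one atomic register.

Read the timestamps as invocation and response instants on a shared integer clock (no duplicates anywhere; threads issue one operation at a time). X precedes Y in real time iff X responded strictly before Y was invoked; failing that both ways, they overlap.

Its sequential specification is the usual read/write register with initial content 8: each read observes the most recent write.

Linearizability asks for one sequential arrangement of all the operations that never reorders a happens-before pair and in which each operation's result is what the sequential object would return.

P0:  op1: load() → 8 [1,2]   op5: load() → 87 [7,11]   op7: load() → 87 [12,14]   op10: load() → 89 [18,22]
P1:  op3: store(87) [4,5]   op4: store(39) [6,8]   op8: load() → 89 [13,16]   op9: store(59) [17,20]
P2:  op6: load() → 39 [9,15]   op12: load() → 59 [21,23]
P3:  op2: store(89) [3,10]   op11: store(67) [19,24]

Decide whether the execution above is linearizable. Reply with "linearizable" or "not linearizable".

the violation lands at event 14, op7's response at time 14: events 1..13 linearize, events 1..14 do not
the 6 completed operations admit 8 real-time orders; each fails the atomic register replay
including or dropping the 2 pending operations (op6, op8) in any combination fails
e.g. op1, op2, op3, op4, op5, op7 (pending dropped): illegal at step 5, since op5 load() → 87 cannot apply there
e.g. op1, op2, op3, op5, op4, op7 (pending dropped): illegal at step 6, since op7 load() → 87 cannot apply there

not linearizable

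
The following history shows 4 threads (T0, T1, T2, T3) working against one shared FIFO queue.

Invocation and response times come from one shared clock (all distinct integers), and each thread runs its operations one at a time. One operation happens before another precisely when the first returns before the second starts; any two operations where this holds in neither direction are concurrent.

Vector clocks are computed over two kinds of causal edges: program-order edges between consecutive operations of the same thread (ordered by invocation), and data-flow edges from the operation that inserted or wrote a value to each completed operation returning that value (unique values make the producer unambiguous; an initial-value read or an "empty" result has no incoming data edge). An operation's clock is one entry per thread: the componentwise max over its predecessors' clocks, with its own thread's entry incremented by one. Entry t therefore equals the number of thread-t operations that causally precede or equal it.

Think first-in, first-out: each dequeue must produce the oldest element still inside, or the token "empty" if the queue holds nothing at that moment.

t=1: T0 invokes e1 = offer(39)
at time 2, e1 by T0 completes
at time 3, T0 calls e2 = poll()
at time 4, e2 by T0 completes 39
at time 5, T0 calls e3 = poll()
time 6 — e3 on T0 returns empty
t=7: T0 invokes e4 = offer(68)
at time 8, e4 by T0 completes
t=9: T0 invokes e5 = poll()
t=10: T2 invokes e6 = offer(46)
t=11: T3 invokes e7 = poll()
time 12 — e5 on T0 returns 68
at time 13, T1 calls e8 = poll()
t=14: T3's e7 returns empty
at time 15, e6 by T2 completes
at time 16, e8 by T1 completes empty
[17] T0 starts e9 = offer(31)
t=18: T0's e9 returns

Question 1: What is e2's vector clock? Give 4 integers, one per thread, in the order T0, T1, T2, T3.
(2, 0, 0, 0)

no predecessors for e7 (invoked 11): T3 increments from zero → (0, 0, 0, 1)
no predecessors for e6 (invoked 10): T2 increments from zero → (0, 0, 1, 0)
no predecessors for e8 (invoked 13): T1 increments from zero → (0, 1, 0, 0)
no predecessors for e1 (invoked 1): T0 increments from zero → (1, 0, 0, 0)
invoked at 3, e2 merges VC(e1)=(1, 0, 0, 0) and bumps T0's slot → (2, 0, 0, 0)
invoked at 5, e3 merges VC(e2)=(2, 0, 0, 0) and bumps T0's slot → (3, 0, 0, 0)
invoked at 7, e4 merges VC(e3)=(3, 0, 0, 0) and bumps T0's slot → (4, 0, 0, 0)
invoked at 9, e5 merges VC(e4)=(4, 0, 0, 0) and bumps T0's slot → (5, 0, 0, 0)
invoked at 17, e9 merges VC(e5)=(5, 0, 0, 0) and bumps T0's slot → (6, 0, 0, 0)
target: VC(e2) = (2, 0, 0, 0)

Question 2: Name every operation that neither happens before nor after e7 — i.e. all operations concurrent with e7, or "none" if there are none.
e5, e6, e8

e7 spans [11,14]; an op avoiding the whole window 11..14 is ordered, any other is concurrent
e1 [1,2]: before
e2 [3,4]: before
e3 [5,6]: before
e4 [7,8]: before
e5 [9,12]: concurrent
e6 [10,15]: concurrent
e8 [13,16]: concurrent
e9 [17,18]: after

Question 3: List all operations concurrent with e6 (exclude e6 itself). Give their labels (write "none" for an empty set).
e5, e7, e8

e6 runs from 10 to 15; window-overlapping ops are concurrent
e1 [1,2]: before
e2 [3,4]: before
e3 [5,6]: before
e4 [7,8]: before
e5 [9,12]: concurrent
e7 [11,14]: concurrent
e8 [13,16]: concurrent
e9 [17,18]: after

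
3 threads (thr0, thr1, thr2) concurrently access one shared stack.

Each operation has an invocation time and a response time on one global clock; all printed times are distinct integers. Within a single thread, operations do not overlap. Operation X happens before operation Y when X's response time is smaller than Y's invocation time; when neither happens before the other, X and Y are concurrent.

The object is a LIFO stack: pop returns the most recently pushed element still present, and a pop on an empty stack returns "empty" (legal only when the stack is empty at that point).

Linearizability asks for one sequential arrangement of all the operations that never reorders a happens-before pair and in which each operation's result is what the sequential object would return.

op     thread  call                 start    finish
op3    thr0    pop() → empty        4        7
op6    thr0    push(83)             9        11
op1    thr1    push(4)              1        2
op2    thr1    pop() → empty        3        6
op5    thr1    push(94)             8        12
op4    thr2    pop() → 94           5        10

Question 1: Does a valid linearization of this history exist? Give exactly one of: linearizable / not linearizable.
not linearizable

prefix check: 1..9 passes, 1..10 fails once op4's time-10 response joins
checked exhaustively: 6 real-time-consistent orders of 4 completed operations, zero legal stack replays
no completion choice of the 2 pending operations (op5, op6) rescues it — every subset was tried
e.g. op1, op2, op3, op4 (pending dropped): illegal at step 2, since op2 pop() → empty cannot apply there
e.g. op1, op2, op4, op3 (pending dropped): illegal at step 2, since op2 pop() → empty cannot apply there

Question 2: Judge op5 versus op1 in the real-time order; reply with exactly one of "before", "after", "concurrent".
after

op5 spans [8,12], op1 spans [1,2]
resp(op1)=2 < inv(op5)=8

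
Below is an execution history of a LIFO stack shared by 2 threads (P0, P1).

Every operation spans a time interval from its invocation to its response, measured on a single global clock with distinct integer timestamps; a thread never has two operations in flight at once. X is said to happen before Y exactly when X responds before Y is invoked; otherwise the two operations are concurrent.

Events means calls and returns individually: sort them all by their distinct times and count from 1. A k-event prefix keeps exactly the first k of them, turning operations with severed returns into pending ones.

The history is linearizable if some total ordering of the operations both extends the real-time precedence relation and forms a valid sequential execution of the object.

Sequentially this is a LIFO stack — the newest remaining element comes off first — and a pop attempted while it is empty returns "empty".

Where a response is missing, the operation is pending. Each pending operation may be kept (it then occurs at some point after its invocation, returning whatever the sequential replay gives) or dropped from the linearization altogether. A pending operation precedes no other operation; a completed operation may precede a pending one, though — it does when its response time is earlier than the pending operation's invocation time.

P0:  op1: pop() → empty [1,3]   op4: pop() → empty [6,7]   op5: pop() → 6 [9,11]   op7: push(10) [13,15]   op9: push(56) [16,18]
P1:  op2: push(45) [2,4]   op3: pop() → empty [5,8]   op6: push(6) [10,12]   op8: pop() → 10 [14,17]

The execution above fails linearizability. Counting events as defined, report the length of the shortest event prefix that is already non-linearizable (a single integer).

events 1..7 are still linearizable — one witness is op1, op2, op3, op4:
step 1: op1 pop() → empty — stack <>
step 2: op2 push(45) — stack <45>
step 3: op3 pop() (pending, included) — stack <>
step 4: op4 pop() → empty — stack <>
include event 8 — op3 responding at 8 — and every candidate order breaks
for example op1, op2, op3, op4 fails at step 3: op3 pop() → empty is not legal there
for example op1, op2, op4, op3 fails at step 3: op4 pop() → empty is not legal there

8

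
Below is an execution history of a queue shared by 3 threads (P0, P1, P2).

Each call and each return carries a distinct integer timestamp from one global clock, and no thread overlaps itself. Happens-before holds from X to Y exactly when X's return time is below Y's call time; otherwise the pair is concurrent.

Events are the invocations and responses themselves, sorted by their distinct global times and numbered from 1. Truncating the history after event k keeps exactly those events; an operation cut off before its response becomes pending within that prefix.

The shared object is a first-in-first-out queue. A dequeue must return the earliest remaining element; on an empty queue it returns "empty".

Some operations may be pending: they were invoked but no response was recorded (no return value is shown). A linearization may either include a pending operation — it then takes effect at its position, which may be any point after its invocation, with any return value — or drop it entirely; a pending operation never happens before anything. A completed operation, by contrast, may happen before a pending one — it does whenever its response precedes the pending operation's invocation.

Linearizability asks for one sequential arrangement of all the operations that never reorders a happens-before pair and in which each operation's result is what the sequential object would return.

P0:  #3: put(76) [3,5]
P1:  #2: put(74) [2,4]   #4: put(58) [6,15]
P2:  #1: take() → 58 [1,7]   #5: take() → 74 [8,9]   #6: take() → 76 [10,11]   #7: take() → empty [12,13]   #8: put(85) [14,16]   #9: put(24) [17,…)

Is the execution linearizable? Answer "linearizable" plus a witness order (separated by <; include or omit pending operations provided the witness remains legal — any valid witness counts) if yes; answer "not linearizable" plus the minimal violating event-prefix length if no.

cut after 6 events: linearizable; cut after 7 events (#1 responds, time 7): not linearizable
no legal order exists: 6 real-time-consistent candidates over 3 completed queue operations, all rejected
including or dropping the 1 pending operation (#4) in any combination fails
e.g. #1, #2, #3 (pending dropped): illegal at step 1, since #1 take() → 58 cannot apply there
e.g. #1, #3, #2 (pending dropped): illegal at step 1, since #1 take() → 58 cannot apply there

not linearizable — minimal violating prefix: 7 events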